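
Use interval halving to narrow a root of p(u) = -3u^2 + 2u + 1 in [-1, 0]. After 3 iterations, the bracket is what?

[-0.375, -0.25]

p(-0.5) = -0.75 < 0, so the root lies in [-0.5, 0]
p(-0.25) = 0.3125 > 0, so the root lies in [-0.5, -0.25]
p(-0.375) = -0.171875 < 0, so the root lies in [-0.375, -0.25]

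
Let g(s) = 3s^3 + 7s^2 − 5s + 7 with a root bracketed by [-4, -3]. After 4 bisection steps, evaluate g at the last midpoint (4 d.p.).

1.7961

s = -3.5 gives g = -18.375, negative; keep [-3.5, -3]
s = -3.25 gives g = -5.796875, negative; keep [-3.25, -3]
s = -3.125 gives g = -0.568359, negative; keep [-3.125, -3]
s = -3.0625 gives g = 1.7961, positive; keep [-3.125, -3.0625]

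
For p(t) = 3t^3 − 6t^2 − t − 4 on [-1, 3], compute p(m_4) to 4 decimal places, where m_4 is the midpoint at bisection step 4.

-2.4531

midpoint 1: p = -8 < 0 → [1, 3]
midpoint 2: p = -6 < 0 → [2, 3]
midpoint 2.5: p = 2.875 > 0 → [2, 2.5]
midpoint 2.25: p = -2.4531 < 0 → [2.25, 2.5]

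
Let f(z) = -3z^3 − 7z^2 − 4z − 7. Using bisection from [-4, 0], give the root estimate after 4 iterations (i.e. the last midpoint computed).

m = -2, f(m) = -3 (−); new bracket [-4, -2]
m = -3, f(m) = 23 (+); new bracket [-3, -2]
m = -2.5, f(m) = 6.125 (+); new bracket [-2.5, -2]
m = -2.25, f(m) = 0.7344 (+); new bracket [-2.25, -2]

-2.25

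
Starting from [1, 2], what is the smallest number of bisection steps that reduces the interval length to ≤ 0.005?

Width after n steps is 1/2^n. Need 2^n ≥ 1/0.005 = 200.
2^7 = 128 < 200 ≤ 2^8 = 256, so n = 8.

8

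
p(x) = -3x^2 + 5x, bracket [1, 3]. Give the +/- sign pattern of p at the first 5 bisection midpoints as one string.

-+-+-

x = 2 gives p = -2, negative; keep [1, 2]
x = 1.5 gives p = 0.75, positive; keep [1.5, 2]
x = 1.75 gives p = -0.4375, negative; keep [1.5, 1.75]
x = 1.625 gives p = 0.2031, positive; keep [1.625, 1.75]
x = 1.6875 gives p = -0.1055, negative; keep [1.625, 1.6875]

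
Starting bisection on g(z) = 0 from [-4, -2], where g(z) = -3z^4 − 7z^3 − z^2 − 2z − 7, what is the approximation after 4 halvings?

-2.125

m = -3, g(m) = -64 (−); new bracket [-3, -2]
m = -2.5, g(m) = -16.0625 (−); new bracket [-2.5, -2]
m = -2.25, g(m) = -4.714844 (−); new bracket [-2.25, -2]
m = -2.125, g(m) = -1.2683 (−); new bracket [-2.125, -2]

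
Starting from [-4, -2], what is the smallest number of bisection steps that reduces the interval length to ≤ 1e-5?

18

Width after n steps is 2/2^n. Need 2^n ≥ 2/1e-5 = 200000.
2^17 = 131072 < 200000 ≤ 2^18 = 262144, so n = 18.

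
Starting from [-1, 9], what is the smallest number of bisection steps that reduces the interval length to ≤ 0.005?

Width after n steps is 10/2^n. Need 2^n ≥ 10/0.005 = 2000.
2^10 = 1024 < 2000 ≤ 2^11 = 2048, so n = 11.

11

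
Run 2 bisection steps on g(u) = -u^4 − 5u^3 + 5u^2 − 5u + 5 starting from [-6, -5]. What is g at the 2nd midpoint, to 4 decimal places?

g(-5.5) = 100.5625 > 0, so the root lies in [-6, -5.5]
g(-5.75) = 56.480469 > 0, so the root lies in [-6, -5.75]

56.4805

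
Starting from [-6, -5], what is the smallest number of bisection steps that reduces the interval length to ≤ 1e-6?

20

Width after n steps is 1/2^n. Need 2^n ≥ 1/1e-6 = 1000000.
2^19 = 524288 < 1000000 ≤ 2^20 = 1048576, so n = 20.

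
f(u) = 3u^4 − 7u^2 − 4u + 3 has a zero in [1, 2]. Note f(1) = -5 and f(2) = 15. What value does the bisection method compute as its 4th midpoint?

1.6875

f(1.5) = -3.5625 < 0, so the root lies in [1.5, 2]
f(1.75) = 2.699219 > 0, so the root lies in [1.5, 1.75]
f(1.625) = -1.065674 < 0, so the root lies in [1.625, 1.75]
f(1.6875) = 0.6438 > 0, so the root lies in [1.625, 1.6875]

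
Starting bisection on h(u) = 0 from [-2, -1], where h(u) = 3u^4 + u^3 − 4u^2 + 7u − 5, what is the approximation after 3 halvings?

-1.875

u = -1.5 gives h = -12.6875, negative; keep [-2, -1.5]
u = -1.75 gives h = -6.722656, negative; keep [-2, -1.75]
u = -1.875 gives h = -1.700439, negative; keep [-2, -1.875]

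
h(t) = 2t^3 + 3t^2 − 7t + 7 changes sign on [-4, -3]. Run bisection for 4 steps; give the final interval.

t = -3.5 gives h = -17.5, negative; keep [-3.5, -3]
t = -3.25 gives h = -7.21875, negative; keep [-3.25, -3]
t = -3.125 gives h = -2.863281, negative; keep [-3.125, -3]
t = -3.0625 gives h = -0.8716, negative; keep [-3.0625, -3]

[-3.0625, -3]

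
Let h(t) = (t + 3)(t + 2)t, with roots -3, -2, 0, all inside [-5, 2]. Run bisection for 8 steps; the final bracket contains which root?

0

m = -1.5, h(m) = -1.125 (−); new bracket [-1.5, 2]
m = 0.25, h(m) = 1.828125 (+); new bracket [-1.5, 0.25]
m = -0.625, h(m) = -2.041016 (−); new bracket [-0.625, 0.25]
m = -0.1875, h(m) = -0.9558 (−); new bracket [-0.1875, 0.25]
m = 0.03125, h(m) = 0.1924 (+); new bracket [-0.1875, 0.03125]
m = -0.078125, h(m) = -0.4387 (−); new bracket [-0.078125, 0.03125]
m = -0.0234375, h(m) = -0.1379 (−); new bracket [-0.0234375, 0.03125]
m = 0.00390625, h(m) = 0.0235 (+); new bracket [-0.0234375, 0.00390625]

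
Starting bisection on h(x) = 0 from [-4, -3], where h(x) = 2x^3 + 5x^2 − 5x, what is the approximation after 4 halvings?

m = -3.5, h(m) = -7 (−); new bracket [-3.5, -3]
m = -3.25, h(m) = 0.40625 (+); new bracket [-3.5, -3.25]
m = -3.375, h(m) = -3.058594 (−); new bracket [-3.375, -3.25]
m = -3.3125, h(m) = -1.2681 (−); new bracket [-3.3125, -3.25]

-3.3125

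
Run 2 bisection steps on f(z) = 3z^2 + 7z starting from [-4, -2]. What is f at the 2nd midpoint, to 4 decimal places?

f(-3) = 6 > 0, so the root lies in [-3, -2]
f(-2.5) = 1.25 > 0, so the root lies in [-2.5, -2]

1.2500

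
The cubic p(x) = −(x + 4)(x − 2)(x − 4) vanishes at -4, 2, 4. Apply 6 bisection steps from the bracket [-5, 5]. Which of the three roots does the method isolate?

p(0) = -32 < 0, so the root lies in [-5, 0]
p(-2.5) = -43.875 < 0, so the root lies in [-5, -2.5]
p(-3.75) = -11.140625 < 0, so the root lies in [-5, -3.75]
p(-4.375) = 20.0215 > 0, so the root lies in [-4.375, -3.75]
p(-4.0625) = 3.0549 > 0, so the root lies in [-4.0625, -3.75]
p(-3.90625) = -4.3778 < 0, so the root lies in [-4.0625, -3.90625]

-4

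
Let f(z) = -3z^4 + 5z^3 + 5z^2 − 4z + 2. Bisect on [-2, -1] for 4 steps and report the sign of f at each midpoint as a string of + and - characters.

--+-

m = -1.5, f(m) = -12.8125 (−); new bracket [-1.5, -1]
m = -1.25, f(m) = -2.277344 (−); new bracket [-1.25, -1]
m = -1.125, f(m) = 0.903564 (+); new bracket [-1.25, -1.125]
m = -1.1875, f(m) = -0.5376 (−); new bracket [-1.1875, -1.125]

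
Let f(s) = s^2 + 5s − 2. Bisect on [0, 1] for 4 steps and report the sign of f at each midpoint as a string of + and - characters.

midpoint 0.5: f = 0.75 > 0 → [0, 0.5]
midpoint 0.25: f = -0.6875 < 0 → [0.25, 0.5]
midpoint 0.375: f = 0.015625 > 0 → [0.25, 0.375]
midpoint 0.3125: f = -0.3398 < 0 → [0.3125, 0.375]

+-+-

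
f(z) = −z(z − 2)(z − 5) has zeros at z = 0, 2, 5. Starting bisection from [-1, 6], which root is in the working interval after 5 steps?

5

m = 2.5, f(m) = 3.125 (+); new bracket [2.5, 6]
m = 4.25, f(m) = 7.171875 (+); new bracket [4.25, 6]
m = 5.125, f(m) = -2.001953 (−); new bracket [4.25, 5.125]
m = 4.6875, f(m) = 3.9368 (+); new bracket [4.6875, 5.125]
m = 4.90625, f(m) = 1.3368 (+); new bracket [4.90625, 5.125]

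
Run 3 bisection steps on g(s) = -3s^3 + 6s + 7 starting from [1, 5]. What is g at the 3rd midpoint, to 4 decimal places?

midpoint 3: g = -56 < 0 → [1, 3]
midpoint 2: g = -5 < 0 → [1, 2]
midpoint 1.5: g = 5.875 > 0 → [1.5, 2]

5.8750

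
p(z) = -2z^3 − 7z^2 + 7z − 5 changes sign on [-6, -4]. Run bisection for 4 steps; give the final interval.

p(-5) = 35 > 0, so the root lies in [-5, -4]
p(-4.5) = 4 > 0, so the root lies in [-4.5, -4]
p(-4.25) = -7.65625 < 0, so the root lies in [-4.5, -4.25]
p(-4.375) = -2.1289 < 0, so the root lies in [-4.5, -4.375]

[-4.5, -4.375]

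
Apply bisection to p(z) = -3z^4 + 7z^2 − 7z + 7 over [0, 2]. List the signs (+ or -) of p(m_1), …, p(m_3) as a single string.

+-+

midpoint 1: p = 4 > 0 → [1, 2]
midpoint 1.5: p = -2.9375 < 0 → [1, 1.5]
midpoint 1.25: p = 1.863281 > 0 → [1.25, 1.5]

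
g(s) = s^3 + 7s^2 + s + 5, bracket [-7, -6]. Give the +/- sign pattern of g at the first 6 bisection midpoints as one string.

m = -6.5, g(m) = 19.625 (+); new bracket [-7, -6.5]
m = -6.75, g(m) = 9.640625 (+); new bracket [-7, -6.75]
m = -6.875, g(m) = 4.033203 (+); new bracket [-7, -6.875]
m = -6.9375, g(m) = 1.0706 (+); new bracket [-7, -6.9375]
m = -6.96875, g(m) = -0.4511 (−); new bracket [-6.96875, -6.9375]
m = -6.953125, g(m) = 0.3131 (+); new bracket [-6.96875, -6.953125]

++++-+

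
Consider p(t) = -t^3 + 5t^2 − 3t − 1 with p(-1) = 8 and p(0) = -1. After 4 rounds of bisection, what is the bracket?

[-0.25, -0.1875]

midpoint -0.5: p = 1.875 > 0 → [-0.5, 0]
midpoint -0.25: p = 0.078125 > 0 → [-0.25, 0]
midpoint -0.125: p = -0.544922 < 0 → [-0.25, -0.125]
midpoint -0.1875: p = -0.2551 < 0 → [-0.25, -0.1875]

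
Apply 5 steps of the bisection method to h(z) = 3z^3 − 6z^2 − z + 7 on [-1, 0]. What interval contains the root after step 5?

m = -0.5, h(m) = 5.625 (+); new bracket [-1, -0.5]
m = -0.75, h(m) = 3.109375 (+); new bracket [-1, -0.75]
m = -0.875, h(m) = 1.271484 (+); new bracket [-1, -0.875]
m = -0.9375, h(m) = 0.1921 (+); new bracket [-1, -0.9375]
m = -0.96875, h(m) = -0.3896 (−); new bracket [-0.96875, -0.9375]

[-0.96875, -0.9375]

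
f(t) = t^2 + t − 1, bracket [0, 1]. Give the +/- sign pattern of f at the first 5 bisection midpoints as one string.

f(0.5) = -0.25 < 0, so the root lies in [0.5, 1]
f(0.75) = 0.3125 > 0, so the root lies in [0.5, 0.75]
f(0.625) = 0.015625 > 0, so the root lies in [0.5, 0.625]
f(0.5625) = -0.1211 < 0, so the root lies in [0.5625, 0.625]
f(0.59375) = -0.0537 < 0, so the root lies in [0.59375, 0.625]

-++--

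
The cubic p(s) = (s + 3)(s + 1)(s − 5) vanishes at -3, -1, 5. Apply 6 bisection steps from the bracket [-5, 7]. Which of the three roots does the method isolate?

5

s = 1 gives p = -32, negative; keep [1, 7]
s = 4 gives p = -35, negative; keep [4, 7]
s = 5.5 gives p = 27.625, positive; keep [4, 5.5]
s = 4.75 gives p = -11.1406, negative; keep [4.75, 5.5]
s = 5.125 gives p = 6.2207, positive; keep [4.75, 5.125]
s = 4.9375 gives p = -2.9456, negative; keep [4.9375, 5.125]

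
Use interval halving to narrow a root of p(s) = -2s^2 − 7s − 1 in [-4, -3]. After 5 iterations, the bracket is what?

midpoint -3.5: p = -1 < 0 → [-3.5, -3]
midpoint -3.25: p = 0.625 > 0 → [-3.5, -3.25]
midpoint -3.375: p = -0.15625 < 0 → [-3.375, -3.25]
midpoint -3.3125: p = 0.2422 > 0 → [-3.375, -3.3125]
midpoint -3.34375: p = 0.0449 > 0 → [-3.375, -3.34375]

[-3.375, -3.34375]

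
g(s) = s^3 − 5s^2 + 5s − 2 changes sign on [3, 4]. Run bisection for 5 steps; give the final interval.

g(3.5) = -2.875 < 0, so the root lies in [3.5, 4]
g(3.75) = -0.828125 < 0, so the root lies in [3.75, 4]
g(3.875) = 0.482422 > 0, so the root lies in [3.75, 3.875]
g(3.8125) = -0.198 < 0, so the root lies in [3.8125, 3.875]
g(3.84375) = 0.1358 > 0, so the root lies in [3.8125, 3.84375]

[3.8125, 3.84375]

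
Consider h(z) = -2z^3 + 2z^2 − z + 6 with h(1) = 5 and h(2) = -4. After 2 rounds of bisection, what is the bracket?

m = 1.5, h(m) = 2.25 (+); new bracket [1.5, 2]
m = 1.75, h(m) = -0.34375 (−); new bracket [1.5, 1.75]

[1.5, 1.75]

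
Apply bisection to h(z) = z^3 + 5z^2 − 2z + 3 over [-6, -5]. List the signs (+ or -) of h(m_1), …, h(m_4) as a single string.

midpoint -5.5: h = -1.125 < 0 → [-5.5, -5]
midpoint -5.25: h = 6.609375 > 0 → [-5.5, -5.25]
midpoint -5.375: h = 2.916016 > 0 → [-5.5, -5.375]
midpoint -5.4375: h = 0.9397 > 0 → [-5.5, -5.4375]

-+++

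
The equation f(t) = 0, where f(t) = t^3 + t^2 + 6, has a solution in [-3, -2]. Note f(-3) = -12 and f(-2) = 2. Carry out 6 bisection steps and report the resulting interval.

midpoint -2.5: f = -3.375 < 0 → [-2.5, -2]
midpoint -2.25: f = -0.328125 < 0 → [-2.25, -2]
midpoint -2.125: f = 0.919922 > 0 → [-2.25, -2.125]
midpoint -2.1875: f = 0.3176 > 0 → [-2.25, -2.1875]
midpoint -2.21875: f = 0.0003 > 0 → [-2.25, -2.21875]
midpoint -2.234375: f = -0.1625 < 0 → [-2.234375, -2.21875]

[-2.234375, -2.21875]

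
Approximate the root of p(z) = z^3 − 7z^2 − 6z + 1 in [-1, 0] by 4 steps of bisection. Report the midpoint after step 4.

m = -0.5, p(m) = 2.125 (+); new bracket [-1, -0.5]
m = -0.75, p(m) = 1.140625 (+); new bracket [-1, -0.75]
m = -0.875, p(m) = 0.220703 (+); new bracket [-1, -0.875]
m = -0.9375, p(m) = -0.3513 (−); new bracket [-0.9375, -0.875]

-0.9375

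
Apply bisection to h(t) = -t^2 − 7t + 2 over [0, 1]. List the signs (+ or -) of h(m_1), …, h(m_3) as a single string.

-+-

t = 0.5 gives h = -1.75, negative; keep [0, 0.5]
t = 0.25 gives h = 0.1875, positive; keep [0.25, 0.5]
t = 0.375 gives h = -0.765625, negative; keep [0.25, 0.375]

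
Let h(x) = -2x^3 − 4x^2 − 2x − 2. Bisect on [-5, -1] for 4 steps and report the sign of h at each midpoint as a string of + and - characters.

x = -3 gives h = 22, positive; keep [-3, -1]
x = -2 gives h = 2, positive; keep [-2, -1]
x = -1.5 gives h = -1.25, negative; keep [-2, -1.5]
x = -1.75 gives h = -0.0312, negative; keep [-2, -1.75]

++--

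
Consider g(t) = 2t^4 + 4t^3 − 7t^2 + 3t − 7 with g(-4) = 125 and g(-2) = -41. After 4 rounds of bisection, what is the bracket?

midpoint -3: g = -25 < 0 → [-4, -3]
midpoint -3.5: g = 25.375 > 0 → [-3.5, -3]
midpoint -3.25: g = -4.867188 < 0 → [-3.5, -3.25]
midpoint -3.375: g = 8.8599 > 0 → [-3.375, -3.25]

[-3.375, -3.25]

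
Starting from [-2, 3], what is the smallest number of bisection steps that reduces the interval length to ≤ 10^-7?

26

Width after n steps is 5/2^n. Need 2^n ≥ 5/10^-7 = 50000000.
2^25 = 33554432 < 50000000 ≤ 2^26 = 67108864, so n = 26.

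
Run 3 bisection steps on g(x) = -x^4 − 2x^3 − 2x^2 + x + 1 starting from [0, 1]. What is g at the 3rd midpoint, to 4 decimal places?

m = 0.5, g(m) = 0.6875 (+); new bracket [0.5, 1]
m = 0.75, g(m) = -0.535156 (−); new bracket [0.5, 0.75]
m = 0.625, g(m) = 0.202881 (+); new bracket [0.625, 0.75]

0.2029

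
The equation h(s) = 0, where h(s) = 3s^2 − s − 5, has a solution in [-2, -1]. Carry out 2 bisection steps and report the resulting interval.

[-1.25, -1]

h(-1.5) = 3.25 > 0, so the root lies in [-1.5, -1]
h(-1.25) = 0.9375 > 0, so the root lies in [-1.25, -1]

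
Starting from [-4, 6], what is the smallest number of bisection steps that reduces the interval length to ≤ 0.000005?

21

Width after n steps is 10/2^n. Need 2^n ≥ 10/0.000005 = 2000000.
2^20 = 1048576 < 2000000 ≤ 2^21 = 2097152, so n = 21.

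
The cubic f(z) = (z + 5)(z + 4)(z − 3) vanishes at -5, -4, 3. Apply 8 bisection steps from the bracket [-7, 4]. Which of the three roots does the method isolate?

3

midpoint -1.5: f = -39.375 < 0 → [-1.5, 4]
midpoint 1.25: f = -57.421875 < 0 → [1.25, 4]
midpoint 2.625: f = -18.943359 < 0 → [2.625, 4]
midpoint 3.3125: f = 18.9954 > 0 → [2.625, 3.3125]
midpoint 2.96875: f = -1.7354 < 0 → [2.96875, 3.3125]
midpoint 3.140625: f = 8.1744 > 0 → [2.96875, 3.140625]
midpoint 3.0546875: f = 3.1075 > 0 → [2.96875, 3.0546875]
midpoint 3.01171875: f = 0.6583 > 0 → [2.96875, 3.01171875]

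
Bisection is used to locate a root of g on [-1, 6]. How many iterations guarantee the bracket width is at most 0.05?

Width after n steps is 7/2^n. Need 2^n ≥ 7/0.05 = 140.
2^7 = 128 < 140 ≤ 2^8 = 256, so n = 8.

8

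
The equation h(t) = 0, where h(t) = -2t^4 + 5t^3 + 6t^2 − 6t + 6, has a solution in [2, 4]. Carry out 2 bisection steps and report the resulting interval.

t = 3 gives h = 15, positive; keep [3, 4]
t = 3.5 gives h = -27.25, negative; keep [3, 3.5]

[3, 3.5]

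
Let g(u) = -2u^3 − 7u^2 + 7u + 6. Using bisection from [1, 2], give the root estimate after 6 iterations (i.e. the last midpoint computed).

1.234375

m = 1.5, g(m) = -6 (−); new bracket [1, 1.5]
m = 1.25, g(m) = -0.09375 (−); new bracket [1, 1.25]
m = 1.125, g(m) = 2.167969 (+); new bracket [1.125, 1.25]
m = 1.1875, g(m) = 1.0923 (+); new bracket [1.1875, 1.25]
m = 1.21875, g(m) = 0.5132 (+); new bracket [1.21875, 1.25]
m = 1.234375, g(m) = 0.2133 (+); new bracket [1.234375, 1.25]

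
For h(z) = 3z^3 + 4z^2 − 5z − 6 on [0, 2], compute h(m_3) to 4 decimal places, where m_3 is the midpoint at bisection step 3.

m = 1, h(m) = -4 (−); new bracket [1, 2]
m = 1.5, h(m) = 5.625 (+); new bracket [1, 1.5]
m = 1.25, h(m) = -0.140625 (−); new bracket [1.25, 1.5]

-0.1406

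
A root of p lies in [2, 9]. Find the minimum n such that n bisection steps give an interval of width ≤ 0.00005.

18

Width after n steps is 7/2^n. Need 2^n ≥ 7/0.00005 = 140000.
2^17 = 131072 < 140000 ≤ 2^18 = 262144, so n = 18.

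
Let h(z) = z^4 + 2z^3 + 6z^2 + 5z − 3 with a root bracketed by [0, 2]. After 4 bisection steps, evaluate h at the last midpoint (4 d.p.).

h(1) = 11 > 0, so the root lies in [0, 1]
h(0.5) = 1.3125 > 0, so the root lies in [0, 0.5]
h(0.25) = -1.339844 < 0, so the root lies in [0.25, 0.5]
h(0.375) = -0.156 < 0, so the root lies in [0.375, 0.5]

-0.1560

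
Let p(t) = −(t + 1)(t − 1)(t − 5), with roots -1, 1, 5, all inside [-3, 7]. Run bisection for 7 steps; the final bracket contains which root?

midpoint 2: p = 9 > 0 → [2, 7]
midpoint 4.5: p = 9.625 > 0 → [4.5, 7]
midpoint 5.75: p = -24.046875 < 0 → [4.5, 5.75]
midpoint 5.125: p = -3.1582 < 0 → [4.5, 5.125]
midpoint 4.8125: p = 4.155 > 0 → [4.8125, 5.125]
midpoint 4.96875: p = 0.7403 > 0 → [4.96875, 5.125]
midpoint 5.046875: p = -1.1471 < 0 → [4.96875, 5.046875]

5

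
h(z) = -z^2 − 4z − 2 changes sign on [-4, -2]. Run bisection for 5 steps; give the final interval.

[-3.4375, -3.375]

midpoint -3: h = 1 > 0 → [-4, -3]
midpoint -3.5: h = -0.25 < 0 → [-3.5, -3]
midpoint -3.25: h = 0.4375 > 0 → [-3.5, -3.25]
midpoint -3.375: h = 0.1094 > 0 → [-3.5, -3.375]
midpoint -3.4375: h = -0.0664 < 0 → [-3.4375, -3.375]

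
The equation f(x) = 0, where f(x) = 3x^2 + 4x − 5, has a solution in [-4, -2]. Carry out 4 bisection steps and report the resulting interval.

[-2.125, -2]

midpoint -3: f = 10 > 0 → [-3, -2]
midpoint -2.5: f = 3.75 > 0 → [-2.5, -2]
midpoint -2.25: f = 1.1875 > 0 → [-2.25, -2]
midpoint -2.125: f = 0.0469 > 0 → [-2.125, -2]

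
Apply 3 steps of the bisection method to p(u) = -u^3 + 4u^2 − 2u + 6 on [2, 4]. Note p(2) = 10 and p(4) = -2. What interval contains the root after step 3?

[3.75, 4]

p(3) = 9 > 0, so the root lies in [3, 4]
p(3.5) = 5.125 > 0, so the root lies in [3.5, 4]
p(3.75) = 2.015625 > 0, so the root lies in [3.75, 4]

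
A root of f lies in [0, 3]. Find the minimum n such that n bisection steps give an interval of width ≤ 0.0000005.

Width after n steps is 3/2^n. Need 2^n ≥ 3/0.0000005 = 6000000.
2^22 = 4194304 < 6000000 ≤ 2^23 = 8388608, so n = 23.

23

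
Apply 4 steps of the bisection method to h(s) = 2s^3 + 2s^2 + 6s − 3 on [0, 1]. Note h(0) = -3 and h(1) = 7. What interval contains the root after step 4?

s = 0.5 gives h = 0.75, positive; keep [0, 0.5]
s = 0.25 gives h = -1.34375, negative; keep [0.25, 0.5]
s = 0.375 gives h = -0.363281, negative; keep [0.375, 0.5]
s = 0.4375 gives h = 0.1753, positive; keep [0.375, 0.4375]

[0.375, 0.4375]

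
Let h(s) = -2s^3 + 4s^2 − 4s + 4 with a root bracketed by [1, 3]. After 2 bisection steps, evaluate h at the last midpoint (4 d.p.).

h(2) = -4 < 0, so the root lies in [1, 2]
h(1.5) = 0.25 > 0, so the root lies in [1.5, 2]

0.2500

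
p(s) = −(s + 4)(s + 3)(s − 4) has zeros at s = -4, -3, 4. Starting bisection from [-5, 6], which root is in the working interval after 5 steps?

4

midpoint 0.5: p = 55.125 > 0 → [0.5, 6]
midpoint 3.25: p = 33.984375 > 0 → [3.25, 6]
midpoint 4.625: p = -41.103516 < 0 → [3.25, 4.625]
midpoint 3.9375: p = 3.4417 > 0 → [3.9375, 4.625]
midpoint 4.28125: p = -16.9588 < 0 → [3.9375, 4.28125]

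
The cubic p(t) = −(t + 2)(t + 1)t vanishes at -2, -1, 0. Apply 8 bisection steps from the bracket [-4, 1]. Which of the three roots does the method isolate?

t = -1.5 gives p = -0.375, negative; keep [-4, -1.5]
t = -2.75 gives p = 3.609375, positive; keep [-2.75, -1.5]
t = -2.125 gives p = 0.298828, positive; keep [-2.125, -1.5]
t = -1.8125 gives p = -0.2761, negative; keep [-2.125, -1.8125]
t = -1.96875 gives p = -0.0596, negative; keep [-2.125, -1.96875]
t = -2.046875 gives p = 0.1004, positive; keep [-2.046875, -1.96875]
t = -2.0078125 gives p = 0.0158, positive; keep [-2.0078125, -1.96875]
t = -1.98828125 gives p = -0.023, negative; keep [-2.0078125, -1.98828125]

-2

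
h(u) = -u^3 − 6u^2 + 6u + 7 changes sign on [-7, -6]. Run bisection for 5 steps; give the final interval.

h(-6.5) = -10.875 < 0, so the root lies in [-7, -6.5]
h(-6.75) = 0.671875 > 0, so the root lies in [-6.75, -6.5]
h(-6.625) = -5.318359 < 0, so the root lies in [-6.75, -6.625]
h(-6.6875) = -2.3782 < 0, so the root lies in [-6.75, -6.6875]
h(-6.71875) = -0.867 < 0, so the root lies in [-6.75, -6.71875]

[-6.75, -6.71875]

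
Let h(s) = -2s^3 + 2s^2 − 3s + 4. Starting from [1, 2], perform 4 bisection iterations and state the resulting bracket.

m = 1.5, h(m) = -2.75 (−); new bracket [1, 1.5]
m = 1.25, h(m) = -0.53125 (−); new bracket [1, 1.25]
m = 1.125, h(m) = 0.308594 (+); new bracket [1.125, 1.25]
m = 1.1875, h(m) = -0.0913 (−); new bracket [1.125, 1.1875]

[1.125, 1.1875]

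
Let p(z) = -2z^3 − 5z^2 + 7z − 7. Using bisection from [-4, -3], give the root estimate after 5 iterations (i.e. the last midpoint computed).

-3.71875

z = -3.5 gives p = -7, negative; keep [-4, -3.5]
z = -3.75 gives p = 1.90625, positive; keep [-3.75, -3.5]
z = -3.625 gives p = -2.808594, negative; keep [-3.75, -3.625]
z = -3.6875 gives p = -0.5181, negative; keep [-3.75, -3.6875]
z = -3.71875 gives p = 0.6772, positive; keep [-3.71875, -3.6875]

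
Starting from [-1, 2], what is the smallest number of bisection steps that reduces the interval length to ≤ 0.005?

Width after n steps is 3/2^n. Need 2^n ≥ 3/0.005 = 600.
2^9 = 512 < 600 ≤ 2^10 = 1024, so n = 10.

10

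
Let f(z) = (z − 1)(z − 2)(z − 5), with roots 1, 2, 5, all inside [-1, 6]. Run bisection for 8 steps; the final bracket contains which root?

5

m = 2.5, f(m) = -1.875 (−); new bracket [2.5, 6]
m = 4.25, f(m) = -5.484375 (−); new bracket [4.25, 6]
m = 5.125, f(m) = 1.611328 (+); new bracket [4.25, 5.125]
m = 4.6875, f(m) = -3.0969 (−); new bracket [4.6875, 5.125]
m = 4.90625, f(m) = -1.0643 (−); new bracket [4.90625, 5.125]
m = 5.015625, f(m) = 0.1892 (+); new bracket [4.90625, 5.015625]
m = 4.9609375, f(m) = -0.4581 (−); new bracket [4.9609375, 5.015625]
m = 4.98828125, f(m) = -0.1397 (−); new bracket [4.98828125, 5.015625]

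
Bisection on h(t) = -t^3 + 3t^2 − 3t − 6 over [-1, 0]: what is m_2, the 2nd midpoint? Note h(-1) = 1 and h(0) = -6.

t = -0.5 gives h = -3.625, negative; keep [-1, -0.5]
t = -0.75 gives h = -1.640625, negative; keep [-1, -0.75]

-0.75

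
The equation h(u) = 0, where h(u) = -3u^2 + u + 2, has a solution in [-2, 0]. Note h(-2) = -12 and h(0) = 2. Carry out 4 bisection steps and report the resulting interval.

[-0.75, -0.625]

midpoint -1: h = -2 < 0 → [-1, 0]
midpoint -0.5: h = 0.75 > 0 → [-1, -0.5]
midpoint -0.75: h = -0.4375 < 0 → [-0.75, -0.5]
midpoint -0.625: h = 0.2031 > 0 → [-0.75, -0.625]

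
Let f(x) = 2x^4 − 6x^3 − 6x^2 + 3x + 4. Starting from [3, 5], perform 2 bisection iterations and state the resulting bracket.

x = 4 gives f = 48, positive; keep [3, 4]
x = 3.5 gives f = -16.125, negative; keep [3.5, 4]

[3.5, 4]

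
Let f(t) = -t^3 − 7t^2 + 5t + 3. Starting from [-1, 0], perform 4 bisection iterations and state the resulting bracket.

[-0.4375, -0.375]

midpoint -0.5: f = -1.125 < 0 → [-0.5, 0]
midpoint -0.25: f = 1.328125 > 0 → [-0.5, -0.25]
midpoint -0.375: f = 0.193359 > 0 → [-0.5, -0.375]
midpoint -0.4375: f = -0.4436 < 0 → [-0.4375, -0.375]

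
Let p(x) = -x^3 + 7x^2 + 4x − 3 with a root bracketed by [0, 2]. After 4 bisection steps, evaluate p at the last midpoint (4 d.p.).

midpoint 1: p = 7 > 0 → [0, 1]
midpoint 0.5: p = 0.625 > 0 → [0, 0.5]
midpoint 0.25: p = -1.578125 < 0 → [0.25, 0.5]
midpoint 0.375: p = -0.5684 < 0 → [0.375, 0.5]

-0.5684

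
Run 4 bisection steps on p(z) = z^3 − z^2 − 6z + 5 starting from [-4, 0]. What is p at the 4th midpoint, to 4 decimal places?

2.0469

p(-2) = 5 > 0, so the root lies in [-4, -2]
p(-3) = -13 < 0, so the root lies in [-3, -2]
p(-2.5) = -1.875 < 0, so the root lies in [-2.5, -2]
p(-2.25) = 2.0469 > 0, so the root lies in [-2.5, -2.25]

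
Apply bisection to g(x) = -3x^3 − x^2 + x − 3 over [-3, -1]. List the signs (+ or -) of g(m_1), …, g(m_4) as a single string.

+++-

x = -2 gives g = 15, positive; keep [-2, -1]
x = -1.5 gives g = 3.375, positive; keep [-1.5, -1]
x = -1.25 gives g = 0.046875, positive; keep [-1.25, -1]
x = -1.125 gives g = -1.1191, negative; keep [-1.25, -1.125]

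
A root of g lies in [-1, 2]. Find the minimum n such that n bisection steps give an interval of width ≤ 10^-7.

Width after n steps is 3/2^n. Need 2^n ≥ 3/10^-7 = 30000000.
2^24 = 16777216 < 30000000 ≤ 2^25 = 33554432, so n = 25.

25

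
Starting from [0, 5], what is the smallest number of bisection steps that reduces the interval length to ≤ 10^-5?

19

Width after n steps is 5/2^n. Need 2^n ≥ 5/10^-5 = 500000.
2^18 = 262144 < 500000 ≤ 2^19 = 524288, so n = 19.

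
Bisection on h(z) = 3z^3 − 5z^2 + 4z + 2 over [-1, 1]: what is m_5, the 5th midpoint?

-0.3125

h(0) = 2 > 0, so the root lies in [-1, 0]
h(-0.5) = -1.625 < 0, so the root lies in [-0.5, 0]
h(-0.25) = 0.640625 > 0, so the root lies in [-0.5, -0.25]
h(-0.375) = -0.3613 < 0, so the root lies in [-0.375, -0.25]
h(-0.3125) = 0.1702 > 0, so the root lies in [-0.375, -0.3125]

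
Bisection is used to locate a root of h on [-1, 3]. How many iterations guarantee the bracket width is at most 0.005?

10

Width after n steps is 4/2^n. Need 2^n ≥ 4/0.005 = 800.
2^9 = 512 < 800 ≤ 2^10 = 1024, so n = 10.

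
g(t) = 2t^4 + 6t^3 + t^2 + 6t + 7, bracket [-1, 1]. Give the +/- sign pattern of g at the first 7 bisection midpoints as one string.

+++-++-

m = 0, g(m) = 7 (+); new bracket [-1, 0]
m = -0.5, g(m) = 3.625 (+); new bracket [-1, -0.5]
m = -0.75, g(m) = 1.164062 (+); new bracket [-1, -0.75]
m = -0.875, g(m) = -0.3315 (−); new bracket [-0.875, -0.75]
m = -0.8125, g(m) = 0.4385 (+); new bracket [-0.875, -0.8125]
m = -0.84375, g(m) = 0.059 (+); new bracket [-0.875, -0.84375]
m = -0.859375, g(m) = -0.1349 (−); new bracket [-0.859375, -0.84375]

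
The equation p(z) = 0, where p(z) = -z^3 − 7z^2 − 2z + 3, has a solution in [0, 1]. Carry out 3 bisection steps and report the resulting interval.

[0.5, 0.625]

z = 0.5 gives p = 0.125, positive; keep [0.5, 1]
z = 0.75 gives p = -2.859375, negative; keep [0.5, 0.75]
z = 0.625 gives p = -1.228516, negative; keep [0.5, 0.625]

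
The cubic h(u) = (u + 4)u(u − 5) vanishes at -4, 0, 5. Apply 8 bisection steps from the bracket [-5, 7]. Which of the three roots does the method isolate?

h(1) = -20 < 0, so the root lies in [1, 7]
h(4) = -32 < 0, so the root lies in [4, 7]
h(5.5) = 26.125 > 0, so the root lies in [4, 5.5]
h(4.75) = -10.3906 < 0, so the root lies in [4.75, 5.5]
h(5.125) = 5.8457 > 0, so the root lies in [4.75, 5.125]
h(4.9375) = -2.7581 < 0, so the root lies in [4.9375, 5.125]
h(5.03125) = 1.42 > 0, so the root lies in [4.9375, 5.03125]
h(4.984375) = -0.6997 < 0, so the root lies in [4.984375, 5.03125]

5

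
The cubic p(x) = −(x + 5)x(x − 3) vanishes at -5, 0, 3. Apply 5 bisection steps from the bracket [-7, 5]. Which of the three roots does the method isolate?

-5

m = -1, p(m) = -16 (−); new bracket [-7, -1]
m = -4, p(m) = -28 (−); new bracket [-7, -4]
m = -5.5, p(m) = 23.375 (+); new bracket [-5.5, -4]
m = -4.75, p(m) = -9.2031 (−); new bracket [-5.5, -4.75]
m = -5.125, p(m) = 5.2051 (+); new bracket [-5.125, -4.75]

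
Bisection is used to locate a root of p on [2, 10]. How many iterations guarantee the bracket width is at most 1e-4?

17

Width after n steps is 8/2^n. Need 2^n ≥ 8/1e-4 = 80000.
2^16 = 65536 < 80000 ≤ 2^17 = 131072, so n = 17.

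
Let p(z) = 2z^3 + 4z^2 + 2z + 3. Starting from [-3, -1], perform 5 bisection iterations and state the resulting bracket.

[-1.9375, -1.875]

m = -2, p(m) = -1 (−); new bracket [-2, -1]
m = -1.5, p(m) = 2.25 (+); new bracket [-2, -1.5]
m = -1.75, p(m) = 1.03125 (+); new bracket [-2, -1.75]
m = -1.875, p(m) = 0.1289 (+); new bracket [-2, -1.875]
m = -1.9375, p(m) = -0.4058 (−); new bracket [-1.9375, -1.875]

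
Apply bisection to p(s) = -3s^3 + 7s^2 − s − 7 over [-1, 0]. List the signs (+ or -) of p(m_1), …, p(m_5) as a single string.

s = -0.5 gives p = -4.375, negative; keep [-1, -0.5]
s = -0.75 gives p = -1.046875, negative; keep [-1, -0.75]
s = -0.875 gives p = 1.244141, positive; keep [-0.875, -0.75]
s = -0.8125 gives p = 0.0427, positive; keep [-0.8125, -0.75]
s = -0.78125 gives p = -0.5158, negative; keep [-0.8125, -0.78125]

--++-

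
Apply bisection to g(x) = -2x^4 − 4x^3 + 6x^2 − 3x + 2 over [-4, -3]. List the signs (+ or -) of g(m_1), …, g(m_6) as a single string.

g(-3.5) = -42.625 < 0, so the root lies in [-3.5, -3]
g(-3.25) = -10.695312 < 0, so the root lies in [-3.25, -3]
g(-3.125) = 1.304199 > 0, so the root lies in [-3.25, -3.125]
g(-3.1875) = -4.3921 < 0, so the root lies in [-3.1875, -3.125]
g(-3.15625) = -1.4701 < 0, so the root lies in [-3.15625, -3.125]
g(-3.140625) = -0.0647 < 0, so the root lies in [-3.140625, -3.125]

--+---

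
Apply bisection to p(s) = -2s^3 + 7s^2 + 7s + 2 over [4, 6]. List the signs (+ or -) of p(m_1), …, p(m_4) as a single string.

midpoint 5: p = -38 < 0 → [4, 5]
midpoint 4.5: p = -7 < 0 → [4, 4.5]
midpoint 4.25: p = 4.65625 > 0 → [4.25, 4.5]
midpoint 4.375: p = -0.8711 < 0 → [4.25, 4.375]

--+-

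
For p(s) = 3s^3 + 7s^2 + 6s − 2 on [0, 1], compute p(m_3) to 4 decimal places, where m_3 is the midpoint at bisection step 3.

p(0.5) = 3.125 > 0, so the root lies in [0, 0.5]
p(0.25) = -0.015625 < 0, so the root lies in [0.25, 0.5]
p(0.375) = 1.392578 > 0, so the root lies in [0.25, 0.375]

1.3926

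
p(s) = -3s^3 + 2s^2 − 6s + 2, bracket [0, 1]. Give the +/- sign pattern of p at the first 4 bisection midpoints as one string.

-+-+

midpoint 0.5: p = -0.875 < 0 → [0, 0.5]
midpoint 0.25: p = 0.578125 > 0 → [0.25, 0.5]
midpoint 0.375: p = -0.126953 < 0 → [0.25, 0.375]
midpoint 0.3125: p = 0.2288 > 0 → [0.3125, 0.375]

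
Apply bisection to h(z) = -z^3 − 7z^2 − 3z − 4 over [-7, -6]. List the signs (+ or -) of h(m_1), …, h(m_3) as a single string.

-+-

h(-6.5) = -5.625 < 0, so the root lies in [-7, -6.5]
h(-6.75) = 4.859375 > 0, so the root lies in [-6.75, -6.5]
h(-6.625) = -0.583984 < 0, so the root lies in [-6.75, -6.625]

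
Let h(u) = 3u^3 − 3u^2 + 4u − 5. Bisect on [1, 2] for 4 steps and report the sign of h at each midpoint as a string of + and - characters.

h(1.5) = 4.375 > 0, so the root lies in [1, 1.5]
h(1.25) = 1.171875 > 0, so the root lies in [1, 1.25]
h(1.125) = -0.025391 < 0, so the root lies in [1.125, 1.25]
h(1.1875) = 0.5432 > 0, so the root lies in [1.125, 1.1875]

++-+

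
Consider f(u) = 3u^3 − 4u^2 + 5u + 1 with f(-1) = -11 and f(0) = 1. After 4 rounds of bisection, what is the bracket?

[-0.1875, -0.125]

f(-0.5) = -2.875 < 0, so the root lies in [-0.5, 0]
f(-0.25) = -0.546875 < 0, so the root lies in [-0.25, 0]
f(-0.125) = 0.306641 > 0, so the root lies in [-0.25, -0.125]
f(-0.1875) = -0.0979 < 0, so the root lies in [-0.1875, -0.125]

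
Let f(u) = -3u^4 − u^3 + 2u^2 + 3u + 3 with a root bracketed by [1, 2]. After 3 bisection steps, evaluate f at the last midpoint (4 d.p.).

u = 1.5 gives f = -6.5625, negative; keep [1, 1.5]
u = 1.25 gives f = 0.597656, positive; keep [1.25, 1.5]
u = 1.375 gives f = -2.416748, negative; keep [1.25, 1.375]

-2.4167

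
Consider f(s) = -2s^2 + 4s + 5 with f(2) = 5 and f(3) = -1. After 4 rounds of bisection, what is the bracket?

m = 2.5, f(m) = 2.5 (+); new bracket [2.5, 3]
m = 2.75, f(m) = 0.875 (+); new bracket [2.75, 3]
m = 2.875, f(m) = -0.03125 (−); new bracket [2.75, 2.875]
m = 2.8125, f(m) = 0.4297 (+); new bracket [2.8125, 2.875]

[2.8125, 2.875]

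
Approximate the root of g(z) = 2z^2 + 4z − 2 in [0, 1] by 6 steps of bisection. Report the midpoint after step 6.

midpoint 0.5: g = 0.5 > 0 → [0, 0.5]
midpoint 0.25: g = -0.875 < 0 → [0.25, 0.5]
midpoint 0.375: g = -0.21875 < 0 → [0.375, 0.5]
midpoint 0.4375: g = 0.1328 > 0 → [0.375, 0.4375]
midpoint 0.40625: g = -0.0449 < 0 → [0.40625, 0.4375]
midpoint 0.421875: g = 0.0435 > 0 → [0.40625, 0.421875]

0.421875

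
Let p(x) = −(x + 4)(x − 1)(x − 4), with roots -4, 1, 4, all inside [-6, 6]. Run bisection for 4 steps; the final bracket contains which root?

-4

m = 0, p(m) = -16 (−); new bracket [-6, 0]
m = -3, p(m) = -28 (−); new bracket [-6, -3]
m = -4.5, p(m) = 23.375 (+); new bracket [-4.5, -3]
m = -3.75, p(m) = -9.2031 (−); new bracket [-4.5, -3.75]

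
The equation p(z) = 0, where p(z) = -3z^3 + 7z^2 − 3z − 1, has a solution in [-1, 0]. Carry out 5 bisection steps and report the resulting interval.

midpoint -0.5: p = 2.625 > 0 → [-0.5, 0]
midpoint -0.25: p = 0.234375 > 0 → [-0.25, 0]
midpoint -0.125: p = -0.509766 < 0 → [-0.25, -0.125]
midpoint -0.1875: p = -0.1716 < 0 → [-0.25, -0.1875]
midpoint -0.21875: p = 0.0226 > 0 → [-0.21875, -0.1875]

[-0.21875, -0.1875]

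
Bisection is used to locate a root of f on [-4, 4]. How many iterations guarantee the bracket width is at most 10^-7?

Width after n steps is 8/2^n. Need 2^n ≥ 8/10^-7 = 80000000.
2^26 = 67108864 < 80000000 ≤ 2^27 = 134217728, so n = 27.

27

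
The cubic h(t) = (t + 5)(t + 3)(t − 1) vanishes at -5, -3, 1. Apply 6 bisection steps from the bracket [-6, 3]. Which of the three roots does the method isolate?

1

midpoint -1.5: h = -13.125 < 0 → [-1.5, 3]
midpoint 0.75: h = -5.390625 < 0 → [0.75, 3]
midpoint 1.875: h = 29.326172 > 0 → [0.75, 1.875]
midpoint 1.3125: h = 8.5071 > 0 → [0.75, 1.3125]
midpoint 1.03125: h = 0.7598 > 0 → [0.75, 1.03125]
midpoint 0.890625: h = -2.5067 < 0 → [0.890625, 1.03125]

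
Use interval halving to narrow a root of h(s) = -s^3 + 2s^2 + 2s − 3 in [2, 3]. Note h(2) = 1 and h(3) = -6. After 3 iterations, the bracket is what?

midpoint 2.5: h = -1.125 < 0 → [2, 2.5]
midpoint 2.25: h = 0.234375 > 0 → [2.25, 2.5]
midpoint 2.375: h = -0.365234 < 0 → [2.25, 2.375]

[2.25, 2.375]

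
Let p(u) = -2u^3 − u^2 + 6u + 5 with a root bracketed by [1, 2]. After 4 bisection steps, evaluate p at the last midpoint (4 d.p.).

u = 1.5 gives p = 5, positive; keep [1.5, 2]
u = 1.75 gives p = 1.71875, positive; keep [1.75, 2]
u = 1.875 gives p = -0.449219, negative; keep [1.75, 1.875]
u = 1.8125 gives p = 0.6812, positive; keep [1.8125, 1.875]

0.6812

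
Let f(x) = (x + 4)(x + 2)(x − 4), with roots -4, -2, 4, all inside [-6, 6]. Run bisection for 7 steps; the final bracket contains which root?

m = 0, f(m) = -32 (−); new bracket [0, 6]
m = 3, f(m) = -35 (−); new bracket [3, 6]
m = 4.5, f(m) = 27.625 (+); new bracket [3, 4.5]
m = 3.75, f(m) = -11.1406 (−); new bracket [3.75, 4.5]
m = 4.125, f(m) = 6.2207 (+); new bracket [3.75, 4.125]
m = 3.9375, f(m) = -2.9456 (−); new bracket [3.9375, 4.125]
m = 4.03125, f(m) = 1.5137 (+); new bracket [3.9375, 4.03125]

4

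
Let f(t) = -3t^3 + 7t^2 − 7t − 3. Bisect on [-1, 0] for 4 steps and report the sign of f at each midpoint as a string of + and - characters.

+-+-

f(-0.5) = 2.625 > 0, so the root lies in [-0.5, 0]
f(-0.25) = -0.765625 < 0, so the root lies in [-0.5, -0.25]
f(-0.375) = 0.767578 > 0, so the root lies in [-0.375, -0.25]
f(-0.3125) = -0.0374 < 0, so the root lies in [-0.375, -0.3125]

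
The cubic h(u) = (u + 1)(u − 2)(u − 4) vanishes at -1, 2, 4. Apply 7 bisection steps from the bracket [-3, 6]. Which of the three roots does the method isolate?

midpoint 1.5: h = 3.125 > 0 → [-3, 1.5]
midpoint -0.75: h = 3.265625 > 0 → [-3, -0.75]
midpoint -1.875: h = -19.919922 < 0 → [-1.875, -0.75]
midpoint -1.3125: h = -5.4993 < 0 → [-1.3125, -0.75]
midpoint -1.03125: h = -0.4766 < 0 → [-1.03125, -0.75]
midpoint -0.890625: h = 1.5462 > 0 → [-1.03125, -0.890625]
midpoint -0.9609375: h = 0.5738 > 0 → [-1.03125, -0.9609375]

-1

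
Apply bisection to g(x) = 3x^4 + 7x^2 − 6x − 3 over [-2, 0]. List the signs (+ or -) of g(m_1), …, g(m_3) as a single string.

x = -1 gives g = 13, positive; keep [-1, 0]
x = -0.5 gives g = 1.9375, positive; keep [-0.5, 0]
x = -0.25 gives g = -1.050781, negative; keep [-0.5, -0.25]

++-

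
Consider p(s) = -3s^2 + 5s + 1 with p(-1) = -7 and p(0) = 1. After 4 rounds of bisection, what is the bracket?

midpoint -0.5: p = -2.25 < 0 → [-0.5, 0]
midpoint -0.25: p = -0.4375 < 0 → [-0.25, 0]
midpoint -0.125: p = 0.328125 > 0 → [-0.25, -0.125]
midpoint -0.1875: p = -0.043 < 0 → [-0.1875, -0.125]

[-0.1875, -0.125]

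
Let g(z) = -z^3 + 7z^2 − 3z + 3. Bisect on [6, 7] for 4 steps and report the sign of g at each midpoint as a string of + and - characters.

+--+

midpoint 6.5: g = 4.625 > 0 → [6.5, 7]
midpoint 6.75: g = -5.859375 < 0 → [6.5, 6.75]
midpoint 6.625: g = -0.416016 < 0 → [6.5, 6.625]
midpoint 6.5625: g = 2.1541 > 0 → [6.5625, 6.625]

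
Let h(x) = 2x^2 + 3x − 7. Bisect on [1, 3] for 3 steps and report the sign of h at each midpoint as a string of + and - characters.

midpoint 2: h = 7 > 0 → [1, 2]
midpoint 1.5: h = 2 > 0 → [1, 1.5]
midpoint 1.25: h = -0.125 < 0 → [1.25, 1.5]

++-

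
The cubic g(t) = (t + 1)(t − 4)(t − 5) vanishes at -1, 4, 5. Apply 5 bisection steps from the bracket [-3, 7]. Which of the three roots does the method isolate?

-1

g(2) = 18 > 0, so the root lies in [-3, 2]
g(-0.5) = 12.375 > 0, so the root lies in [-3, -0.5]
g(-1.75) = -29.109375 < 0, so the root lies in [-1.75, -0.5]
g(-1.125) = -3.9238 < 0, so the root lies in [-1.125, -0.5]
g(-0.8125) = 5.2449 > 0, so the root lies in [-1.125, -0.8125]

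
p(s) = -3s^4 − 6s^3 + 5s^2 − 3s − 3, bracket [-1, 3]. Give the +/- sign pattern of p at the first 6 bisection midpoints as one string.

s = 1 gives p = -10, negative; keep [-1, 1]
s = 0 gives p = -3, negative; keep [-1, 0]
s = -0.5 gives p = 0.3125, positive; keep [-0.5, 0]
s = -0.25 gives p = -1.8555, negative; keep [-0.5, -0.25]
s = -0.375 gives p = -0.9148, negative; keep [-0.5, -0.375]
s = -0.4375 gives p = -0.3379, negative; keep [-0.5, -0.4375]

--+---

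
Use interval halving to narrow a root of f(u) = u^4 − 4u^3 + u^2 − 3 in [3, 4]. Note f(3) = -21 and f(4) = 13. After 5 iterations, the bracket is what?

[3.78125, 3.8125]

f(3.5) = -12.1875 < 0, so the root lies in [3.5, 4]
f(3.75) = -2.121094 < 0, so the root lies in [3.75, 4]
f(3.875) = 4.742432 > 0, so the root lies in [3.75, 3.875]
f(3.8125) = 1.1448 > 0, so the root lies in [3.75, 3.8125]
f(3.78125) = -0.5286 < 0, so the root lies in [3.78125, 3.8125]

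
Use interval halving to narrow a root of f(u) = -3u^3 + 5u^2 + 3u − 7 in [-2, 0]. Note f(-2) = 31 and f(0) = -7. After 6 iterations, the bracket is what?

u = -1 gives f = -2, negative; keep [-2, -1]
u = -1.5 gives f = 9.875, positive; keep [-1.5, -1]
u = -1.25 gives f = 2.921875, positive; keep [-1.25, -1]
u = -1.125 gives f = 0.2246, positive; keep [-1.125, -1]
u = -1.0625 gives f = -0.9446, negative; keep [-1.125, -1.0625]
u = -1.09375 gives f = -0.3745, negative; keep [-1.125, -1.09375]

[-1.125, -1.09375]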